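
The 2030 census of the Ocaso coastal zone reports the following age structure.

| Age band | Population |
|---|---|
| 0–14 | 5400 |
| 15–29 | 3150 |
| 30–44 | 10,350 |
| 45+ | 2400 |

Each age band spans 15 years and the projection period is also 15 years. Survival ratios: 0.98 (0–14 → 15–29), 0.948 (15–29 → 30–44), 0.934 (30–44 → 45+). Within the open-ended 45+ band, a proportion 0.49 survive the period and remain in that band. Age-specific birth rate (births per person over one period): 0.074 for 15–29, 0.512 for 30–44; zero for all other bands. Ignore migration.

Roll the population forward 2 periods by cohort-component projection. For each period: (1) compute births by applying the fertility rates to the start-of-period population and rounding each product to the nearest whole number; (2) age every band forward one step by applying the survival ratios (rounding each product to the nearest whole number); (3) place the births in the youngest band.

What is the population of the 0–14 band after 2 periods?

1921

(Groups numbered youngest = 1 to oldest = 4.)
Period 1:
Births: 3150 × 0.074 = 233 ; 10350 × 0.512 = 5299 → 5532
Group 2: 5400 × 0.98 = 5292
Group 3: 3150 × 0.948 = 2986
Group 4: 10350 × 0.934 + 2400 × 0.49 = 9667 + 1176 = 10843
→ [5532, 5292, 2986, 10843]
Period 2:
Births: 5292 × 0.074 = 392 ; 2986 × 0.512 = 1529 → 1921
Group 2: 5532 × 0.98 = 5421
Group 3: 5292 × 0.948 = 5017
Group 4: 2986 × 0.934 + 10843 × 0.49 = 2789 + 5313 = 8102
→ [1921, 5421, 5017, 8102]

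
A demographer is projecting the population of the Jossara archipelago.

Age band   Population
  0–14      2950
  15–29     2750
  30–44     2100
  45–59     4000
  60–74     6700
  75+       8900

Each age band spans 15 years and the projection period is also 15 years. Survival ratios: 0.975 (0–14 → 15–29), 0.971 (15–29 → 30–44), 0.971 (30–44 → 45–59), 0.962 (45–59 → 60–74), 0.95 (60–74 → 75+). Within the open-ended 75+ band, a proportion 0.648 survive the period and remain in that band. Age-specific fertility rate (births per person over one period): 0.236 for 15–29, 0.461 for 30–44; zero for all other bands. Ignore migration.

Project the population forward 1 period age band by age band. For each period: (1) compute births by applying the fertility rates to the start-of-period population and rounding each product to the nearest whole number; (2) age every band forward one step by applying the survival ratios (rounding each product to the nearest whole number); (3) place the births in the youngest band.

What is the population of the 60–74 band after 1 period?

3848

(Groups numbered youngest = 1 to oldest = 6.)
[period 1]
Births: 2750 * 0.236 = 649  |  2100 * 0.461 = 968 — total 1617
Group 2: 2950 * 0.975 = 2876
Group 3: 2750 * 0.971 = 2670
Group 4: 2100 * 0.971 = 2039
Group 5: 4000 * 0.962 = 3848
Group 6: 6700 * 0.95 + 8900 * 0.648 = 6365 + 5767 = 12132
Giving 1617 / 2876 / 2670 / 2039 / 3848 / 12132.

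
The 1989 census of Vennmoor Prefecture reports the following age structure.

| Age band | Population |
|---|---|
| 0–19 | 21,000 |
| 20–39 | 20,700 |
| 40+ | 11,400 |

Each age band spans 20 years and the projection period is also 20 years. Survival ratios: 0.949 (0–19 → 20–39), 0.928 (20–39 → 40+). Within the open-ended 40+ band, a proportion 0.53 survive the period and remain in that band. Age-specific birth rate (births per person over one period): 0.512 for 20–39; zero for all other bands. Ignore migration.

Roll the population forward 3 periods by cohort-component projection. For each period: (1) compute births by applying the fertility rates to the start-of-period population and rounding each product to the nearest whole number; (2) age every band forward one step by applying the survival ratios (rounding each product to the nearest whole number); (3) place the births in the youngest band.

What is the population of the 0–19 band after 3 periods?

5150

Period 1:
Births: 20700 × 0.512 = 10598
20–39: 21000 × 0.949 = 19929
40+: 20700 × 0.928 + 11400 × 0.53 = 19210 + 6042 = 25252
Population now: 0–19=10598, 20–39=19929, 40+=25252
Period 2:
Births: 19929 × 0.512 = 10204
20–39: 10598 × 0.949 = 10058
40+: 19929 × 0.928 + 25252 × 0.53 = 18494 + 13384 = 31878
Population now: 0–19=10204, 20–39=10058, 40+=31878
Period 3:
Births: 10058 × 0.512 = 5150
20–39: 10204 × 0.949 = 9684
40+: 10058 × 0.928 + 31878 × 0.53 = 9334 + 16895 = 26229
Population now: 0–19=5150, 20–39=9684, 40+=26229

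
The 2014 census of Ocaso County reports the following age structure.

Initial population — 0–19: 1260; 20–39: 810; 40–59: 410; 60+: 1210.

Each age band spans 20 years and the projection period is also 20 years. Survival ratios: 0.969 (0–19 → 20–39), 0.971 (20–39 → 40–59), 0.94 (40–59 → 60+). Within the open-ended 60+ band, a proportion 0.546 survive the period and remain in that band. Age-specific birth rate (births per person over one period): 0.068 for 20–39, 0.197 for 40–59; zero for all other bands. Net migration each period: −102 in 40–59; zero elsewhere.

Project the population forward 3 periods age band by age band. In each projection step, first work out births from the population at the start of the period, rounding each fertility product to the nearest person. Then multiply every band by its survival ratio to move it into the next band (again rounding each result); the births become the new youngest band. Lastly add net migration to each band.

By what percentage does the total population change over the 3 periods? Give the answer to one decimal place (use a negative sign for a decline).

-42.0

Numbering the bands 1..4 from youngest to oldest:
Period 1.
Births: 810 × 0.068 = 55 ; 410 × 0.197 = 81 — total 136
Band 2: 1260 × 0.969 = 1221
Band 3: 810 × 0.971 = 787
Band 4: 410 × 0.94 + 1210 × 0.546 = 385 + 661 = 1046
Net migration: Band 3 − 102 → 685
End of period: [136, 1221, 685, 1046]
Period 2.
Births: 1221 × 0.068 = 83 ; 685 × 0.197 = 135 — total 218
Band 2: 136 × 0.969 = 132
Band 3: 1221 × 0.971 = 1186
Band 4: 685 × 0.94 + 1046 × 0.546 = 644 + 571 = 1215
Net migration: Band 3 − 102 → 1084
End of period: [218, 132, 1084, 1215]
Period 3.
Births: 132 × 0.068 = 9 ; 1084 × 0.197 = 214 — total 223
Band 2: 218 × 0.969 = 211
Band 3: 132 × 0.971 = 128
Band 4: 1084 × 0.94 + 1215 × 0.546 = 1019 + 663 = 1682
Net migration: Band 3 − 102 → 26
End of period: [223, 211, 26, 1682]
Total: 3690 → 2142; change = -1548; percentage change = -42.0%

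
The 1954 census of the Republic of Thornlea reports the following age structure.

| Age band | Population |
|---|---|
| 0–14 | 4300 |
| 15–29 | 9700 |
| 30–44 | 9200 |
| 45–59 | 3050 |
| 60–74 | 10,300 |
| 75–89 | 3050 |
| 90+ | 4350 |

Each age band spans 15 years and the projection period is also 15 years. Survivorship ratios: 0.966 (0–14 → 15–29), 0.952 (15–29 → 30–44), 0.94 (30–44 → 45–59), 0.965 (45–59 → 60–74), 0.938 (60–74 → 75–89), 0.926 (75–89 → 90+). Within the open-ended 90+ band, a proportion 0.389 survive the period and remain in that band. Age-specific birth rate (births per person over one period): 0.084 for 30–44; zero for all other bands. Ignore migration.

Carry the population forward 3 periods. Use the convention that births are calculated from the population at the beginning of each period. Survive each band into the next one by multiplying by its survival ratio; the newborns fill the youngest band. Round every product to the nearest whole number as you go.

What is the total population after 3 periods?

28435

Period 1.
Births: 9200 × 0.084 = 773
15–29: 4300 × 0.966 = 4154
30–44: 9700 × 0.952 = 9234
45–59: 9200 × 0.94 = 8648
60–74: 3050 × 0.965 = 2943
75–89: 10300 × 0.938 = 9661
90+: 3050 × 0.926 + 4350 × 0.389 = 2824 + 1692 = 4516
Population now: 0–14=773, 15–29=4154, 30–44=9234, 45–59=8648, 60–74=2943, 75–89=9661, 90+=4516
Period 2.
Births: 9234 × 0.084 = 776
15–29: 773 × 0.966 = 747
30–44: 4154 × 0.952 = 3955
45–59: 9234 × 0.94 = 8680
60–74: 8648 × 0.965 = 8345
75–89: 2943 × 0.938 = 2761
90+: 9661 × 0.926 + 4516 × 0.389 = 8946 + 1757 = 10703
Population now: 0–14=776, 15–29=747, 30–44=3955, 45–59=8680, 60–74=8345, 75–89=2761, 90+=10703
Period 3.
Births: 3955 × 0.084 = 332
15–29: 776 × 0.966 = 750
30–44: 747 × 0.952 = 711
45–59: 3955 × 0.94 = 3718
60–74: 8680 × 0.965 = 8376
75–89: 8345 × 0.938 = 7828
90+: 2761 × 0.926 + 10703 × 0.389 = 2557 + 4163 = 6720
Population now: 0–14=332, 15–29=750, 30–44=711, 45–59=3718, 60–74=8376, 75–89=7828, 90+=6720
Total after period 3: 332 + 750 + 711 + 3718 + 8376 + 7828 + 6720 = 28435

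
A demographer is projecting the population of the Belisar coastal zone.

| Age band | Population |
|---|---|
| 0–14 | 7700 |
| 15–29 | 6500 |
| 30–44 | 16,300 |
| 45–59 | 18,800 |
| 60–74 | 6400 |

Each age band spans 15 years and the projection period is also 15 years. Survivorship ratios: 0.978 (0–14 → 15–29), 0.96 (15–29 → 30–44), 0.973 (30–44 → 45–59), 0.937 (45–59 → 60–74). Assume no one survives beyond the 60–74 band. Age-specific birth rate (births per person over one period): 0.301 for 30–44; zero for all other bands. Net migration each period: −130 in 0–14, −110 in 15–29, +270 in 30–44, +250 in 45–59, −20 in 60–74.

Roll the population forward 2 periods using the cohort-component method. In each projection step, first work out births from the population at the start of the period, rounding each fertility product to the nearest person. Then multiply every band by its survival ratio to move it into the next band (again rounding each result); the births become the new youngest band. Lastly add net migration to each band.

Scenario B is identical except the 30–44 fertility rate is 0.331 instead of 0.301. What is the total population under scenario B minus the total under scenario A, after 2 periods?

Numbering the bands 1..5 from youngest to oldest:
After projecting period 1:
Births: 16300 × 0.301 = 4906
Band 2: 7700 × 0.978 = 7531
Band 3: 6500 × 0.96 = 6240
Band 4: 16300 × 0.973 = 15860
Band 5: 18800 × 0.937 = 17616
Net migration: Band 1 − 130 → 4776; Band 2 − 110 → 7421; Band 3 + 270 → 6510; Band 4 + 250 → 16110; Band 5 − 20 → 17596
End of period: [4776, 7421, 6510, 16110, 17596]
After projecting period 2:
Births: 6510 × 0.301 = 1960
Band 2: 4776 × 0.978 = 4671
Band 3: 7421 × 0.96 = 7124
Band 4: 6510 × 0.973 = 6334
Band 5: 16110 × 0.937 = 15095
Net migration: Band 1 − 130 → 1830; Band 2 − 110 → 4561; Band 3 + 270 → 7394; Band 4 + 250 → 6584; Band 5 − 20 → 15075
End of period: [1830, 4561, 7394, 6584, 15075]
Scenario A total after 2 periods: 35444
Scenario B projection —
After projecting period 1:
Births: 16300 × 0.331 = 5395
Band 2: 7700 × 0.978 = 7531
Band 3: 6500 × 0.96 = 6240
Band 4: 16300 × 0.973 = 15860
Band 5: 18800 × 0.937 = 17616
Net migration: Band 1 − 130 → 5265; Band 2 − 110 → 7421; Band 3 + 270 → 6510; Band 4 + 250 → 16110; Band 5 − 20 → 17596
End of period: [5265, 7421, 6510, 16110, 17596]
After projecting period 2:
Births: 6510 × 0.331 = 2155
Band 2: 5265 × 0.978 = 5149
Band 3: 7421 × 0.96 = 7124
Band 4: 6510 × 0.973 = 6334
Band 5: 16110 × 0.937 = 15095
Net migration: Band 1 − 130 → 2025; Band 2 − 110 → 5039; Band 3 + 270 → 7394; Band 4 + 250 → 6584; Band 5 − 20 → 15075
End of period: [2025, 5039, 7394, 6584, 15075]
Scenario B total after 2 periods: 36117
Difference B − A = 36117 − 35444 = 673

673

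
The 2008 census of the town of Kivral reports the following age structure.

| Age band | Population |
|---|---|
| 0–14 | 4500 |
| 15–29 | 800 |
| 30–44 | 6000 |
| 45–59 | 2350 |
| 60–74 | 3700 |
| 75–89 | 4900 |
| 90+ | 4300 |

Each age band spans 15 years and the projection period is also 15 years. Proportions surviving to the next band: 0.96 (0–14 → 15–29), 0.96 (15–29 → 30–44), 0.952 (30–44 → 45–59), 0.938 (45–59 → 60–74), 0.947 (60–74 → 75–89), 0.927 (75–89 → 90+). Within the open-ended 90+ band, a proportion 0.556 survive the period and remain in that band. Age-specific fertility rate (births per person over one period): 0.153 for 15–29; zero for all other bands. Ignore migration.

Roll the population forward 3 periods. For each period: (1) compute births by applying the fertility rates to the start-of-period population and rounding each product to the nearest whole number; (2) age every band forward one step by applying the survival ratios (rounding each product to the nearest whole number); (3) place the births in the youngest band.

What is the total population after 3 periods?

16357

Numbering the groups 1..7 from youngest to oldest:
Period 1:
Births: 800 × 0.153 = 122
Group 2: 4500 × 0.96 = 4320
Group 3: 800 × 0.96 = 768
Group 4: 6000 × 0.952 = 5712
Group 5: 2350 × 0.938 = 2204
Group 6: 3700 × 0.947 = 3504
Group 7: 4900 × 0.927 + 4300 × 0.556 = 4542 + 2391 = 6933
End of period: [122, 4320, 768, 5712, 2204, 3504, 6933]
Period 2:
Births: 4320 × 0.153 = 661
Group 2: 122 × 0.96 = 117
Group 3: 4320 × 0.96 = 4147
Group 4: 768 × 0.952 = 731
Group 5: 5712 × 0.938 = 5358
Group 6: 2204 × 0.947 = 2087
Group 7: 3504 × 0.927 + 6933 × 0.556 = 3248 + 3855 = 7103
End of period: [661, 117, 4147, 731, 5358, 2087, 7103]
Period 3:
Births: 117 × 0.153 = 18
Group 2: 661 × 0.96 = 635
Group 3: 117 × 0.96 = 112
Group 4: 4147 × 0.952 = 3948
Group 5: 731 × 0.938 = 686
Group 6: 5358 × 0.947 = 5074
Group 7: 2087 × 0.927 + 7103 × 0.556 = 1935 + 3949 = 5884
End of period: [18, 635, 112, 3948, 686, 5074, 5884]
Total after period 3: 18 + 635 + 112 + 3948 + 686 + 5074 + 5884 = 16357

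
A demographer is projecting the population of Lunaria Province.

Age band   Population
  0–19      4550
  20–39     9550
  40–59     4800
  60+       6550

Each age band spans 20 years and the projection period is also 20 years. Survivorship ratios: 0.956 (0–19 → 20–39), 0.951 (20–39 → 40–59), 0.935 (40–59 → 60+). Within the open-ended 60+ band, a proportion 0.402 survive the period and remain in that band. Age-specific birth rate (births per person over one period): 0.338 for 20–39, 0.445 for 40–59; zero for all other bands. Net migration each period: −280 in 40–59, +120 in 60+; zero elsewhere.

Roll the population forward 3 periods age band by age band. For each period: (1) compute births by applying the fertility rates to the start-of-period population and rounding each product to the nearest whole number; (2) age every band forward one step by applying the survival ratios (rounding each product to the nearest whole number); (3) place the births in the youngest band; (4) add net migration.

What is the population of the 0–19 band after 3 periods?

3449

(Groups numbered youngest = 1 to oldest = 4.)
— Period 1 —
Births: 9550 × 0.338 = 3228, 4800 × 0.445 = 2136 → 5364
Group 2: 4550 × 0.956 = 4350
Group 3: 9550 × 0.951 = 9082
Group 4: 4800 × 0.935 + 6550 × 0.402 = 4488 + 2633 = 7121
Net migration: Group 3 − 280 → 8802; Group 4 + 120 → 7241
Population now: 0–19=5364, 20–39=4350, 40–59=8802, 60+=7241
— Period 2 —
Births: 4350 × 0.338 = 1470, 8802 × 0.445 = 3917 → 5387
Group 2: 5364 × 0.956 = 5128
Group 3: 4350 × 0.951 = 4137
Group 4: 8802 × 0.935 + 7241 × 0.402 = 8230 + 2911 = 11141
Net migration: Group 3 − 280 → 3857; Group 4 + 120 → 11261
Population now: 0–19=5387, 20–39=5128, 40–59=3857, 60+=11261
— Period 3 —
Births: 5128 × 0.338 = 1733, 3857 × 0.445 = 1716 → 3449
Group 2: 5387 × 0.956 = 5150
Group 3: 5128 × 0.951 = 4877
Group 4: 3857 × 0.935 + 11261 × 0.402 = 3606 + 4527 = 8133
Net migration: Group 3 − 280 → 4597; Group 4 + 120 → 8253
Population now: 0–19=3449, 20–39=5150, 40–59=4597, 60+=8253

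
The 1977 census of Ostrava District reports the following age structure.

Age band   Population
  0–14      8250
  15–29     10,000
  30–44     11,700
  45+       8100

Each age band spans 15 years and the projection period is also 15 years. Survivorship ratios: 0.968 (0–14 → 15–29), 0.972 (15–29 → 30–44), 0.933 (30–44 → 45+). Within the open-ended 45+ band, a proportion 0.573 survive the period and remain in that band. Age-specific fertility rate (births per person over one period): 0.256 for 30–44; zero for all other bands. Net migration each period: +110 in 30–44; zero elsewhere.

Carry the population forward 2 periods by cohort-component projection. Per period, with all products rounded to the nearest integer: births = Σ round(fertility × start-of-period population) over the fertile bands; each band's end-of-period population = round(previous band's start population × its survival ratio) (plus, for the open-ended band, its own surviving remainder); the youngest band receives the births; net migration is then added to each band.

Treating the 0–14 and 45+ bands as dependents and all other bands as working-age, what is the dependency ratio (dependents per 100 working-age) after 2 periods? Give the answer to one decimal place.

191.3

Numbering the groups 1..4 from youngest to oldest:
Period 1.
Births: 11700 × 0.256 = 2995
Group 2: 8250 × 0.968 = 7986
Group 3: 10000 × 0.972 = 9720
Group 4: 11700 × 0.933 + 8100 × 0.573 = 10916 + 4641 = 15557
Net migration: Group 3 + 110 → 9830
Giving 2995 / 7986 / 9830 / 15557.
Period 2.
Births: 9830 × 0.256 = 2516
Group 2: 2995 × 0.968 = 2899
Group 3: 7986 × 0.972 = 7762
Group 4: 9830 × 0.933 + 15557 × 0.573 = 9171 + 8914 = 18085
Net migration: Group 3 + 110 → 7872
Giving 2516 / 2899 / 7872 / 18085.
Dependents (band 0–14 + band 45+) = 2516 + 18085 = 20601; working-age = 10771; ratio = 20601/10771 × 100 = 191.3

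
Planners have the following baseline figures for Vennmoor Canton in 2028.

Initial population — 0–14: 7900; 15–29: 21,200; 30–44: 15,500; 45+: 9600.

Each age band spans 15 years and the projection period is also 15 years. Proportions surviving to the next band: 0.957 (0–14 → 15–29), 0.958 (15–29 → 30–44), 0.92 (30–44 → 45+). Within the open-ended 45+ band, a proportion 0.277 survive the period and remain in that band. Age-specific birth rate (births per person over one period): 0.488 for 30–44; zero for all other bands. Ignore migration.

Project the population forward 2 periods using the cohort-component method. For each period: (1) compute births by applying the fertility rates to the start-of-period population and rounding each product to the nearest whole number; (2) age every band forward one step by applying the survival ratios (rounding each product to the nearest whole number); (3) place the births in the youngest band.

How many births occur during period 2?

— Period 1 —
Births: 15500 × 0.488 = 7564
15–29: 7900 × 0.957 = 7560
30–44: 21200 × 0.958 = 20310
45+: 15500 × 0.92 + 9600 × 0.277 = 14260 + 2659 = 16919
Giving 7564 / 7560 / 20310 / 16919.
— Period 2 —
Births: 20310 × 0.488 = 9911
15–29: 7564 × 0.957 = 7239
30–44: 7560 × 0.958 = 7242
45+: 20310 × 0.92 + 16919 × 0.277 = 18685 + 4687 = 23372
Giving 9911 / 7239 / 7242 / 23372.

9911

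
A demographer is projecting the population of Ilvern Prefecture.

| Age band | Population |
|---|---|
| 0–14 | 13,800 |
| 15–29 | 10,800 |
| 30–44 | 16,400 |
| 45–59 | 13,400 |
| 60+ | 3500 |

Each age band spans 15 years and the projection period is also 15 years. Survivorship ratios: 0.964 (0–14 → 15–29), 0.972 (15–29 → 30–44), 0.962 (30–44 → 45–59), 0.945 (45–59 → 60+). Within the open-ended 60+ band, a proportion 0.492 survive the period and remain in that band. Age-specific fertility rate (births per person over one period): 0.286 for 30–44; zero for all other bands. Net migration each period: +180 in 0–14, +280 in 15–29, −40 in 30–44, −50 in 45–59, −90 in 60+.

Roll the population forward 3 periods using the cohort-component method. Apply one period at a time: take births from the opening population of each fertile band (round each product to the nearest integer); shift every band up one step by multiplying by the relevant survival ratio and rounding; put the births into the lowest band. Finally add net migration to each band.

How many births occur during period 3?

(Bands numbered youngest = 1 to oldest = 5.)
Period 1:
Births: 16400 × 0.286 = 4690
Band 2: 13800 × 0.964 = 13303
Band 3: 10800 × 0.972 = 10498
Band 4: 16400 × 0.962 = 15777
Band 5: 13400 × 0.945 + 3500 × 0.492 = 12663 + 1722 = 14385
Net migration: Band 1 + 180 → 4870; Band 2 + 280 → 13583; Band 3 − 40 → 10458; Band 4 − 50 → 15727; Band 5 − 90 → 14295
End of period: [4870, 13583, 10458, 15727, 14295]
Period 2:
Births: 10458 × 0.286 = 2991
Band 2: 4870 × 0.964 = 4695
Band 3: 13583 × 0.972 = 13203
Band 4: 10458 × 0.962 = 10061
Band 5: 15727 × 0.945 + 14295 × 0.492 = 14862 + 7033 = 21895
Net migration: Band 1 + 180 → 3171; Band 2 + 280 → 4975; Band 3 − 40 → 13163; Band 4 − 50 → 10011; Band 5 − 90 → 21805
End of period: [3171, 4975, 13163, 10011, 21805]
Period 3:
Births: 13163 × 0.286 = 3765
Band 2: 3171 × 0.964 = 3057
Band 3: 4975 × 0.972 = 4836
Band 4: 13163 × 0.962 = 12663
Band 5: 10011 × 0.945 + 21805 × 0.492 = 9460 + 10728 = 20188
Net migration: Band 1 + 180 → 3945; Band 2 + 280 → 3337; Band 3 − 40 → 4796; Band 4 − 50 → 12613; Band 5 − 90 → 20098
End of period: [3945, 3337, 4796, 12613, 20098]

3765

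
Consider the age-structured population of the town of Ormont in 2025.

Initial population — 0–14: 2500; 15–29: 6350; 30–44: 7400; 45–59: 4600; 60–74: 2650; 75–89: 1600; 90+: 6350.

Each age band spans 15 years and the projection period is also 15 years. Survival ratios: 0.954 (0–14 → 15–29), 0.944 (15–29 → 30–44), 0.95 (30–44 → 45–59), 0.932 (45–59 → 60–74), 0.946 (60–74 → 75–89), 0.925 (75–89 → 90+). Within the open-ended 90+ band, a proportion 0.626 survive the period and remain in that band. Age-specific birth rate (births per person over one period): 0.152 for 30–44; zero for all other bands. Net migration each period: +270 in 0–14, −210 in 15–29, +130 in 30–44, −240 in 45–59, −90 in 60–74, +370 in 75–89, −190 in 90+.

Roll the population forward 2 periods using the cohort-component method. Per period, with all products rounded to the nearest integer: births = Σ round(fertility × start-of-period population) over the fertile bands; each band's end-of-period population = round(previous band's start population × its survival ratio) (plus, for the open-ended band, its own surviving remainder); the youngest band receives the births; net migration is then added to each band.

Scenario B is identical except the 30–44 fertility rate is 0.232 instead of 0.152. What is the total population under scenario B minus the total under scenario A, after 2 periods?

(Bands numbered youngest = 1 to oldest = 7.)
Period 1:
Births: 7400 × 0.152 = 1125
Band 2: 2500 × 0.954 = 2385
Band 3: 6350 × 0.944 = 5994
Band 4: 7400 × 0.95 = 7030
Band 5: 4600 × 0.932 = 4287
Band 6: 2650 × 0.946 = 2507
Band 7: 1600 × 0.925 + 6350 × 0.626 = 1480 + 3975 = 5455
Net migration: Band 1 + 270 → 1395; Band 2 − 210 → 2175; Band 3 + 130 → 6124; Band 4 − 240 → 6790; Band 5 − 90 → 4197; Band 6 + 370 → 2877; Band 7 − 190 → 5265
Population now: 0–14=1395, 15–29=2175, 30–44=6124, 45–59=6790, 60–74=4197, 75–89=2877, 90+=5265
Period 2:
Births: 6124 × 0.152 = 931
Band 2: 1395 × 0.954 = 1331
Band 3: 2175 × 0.944 = 2053
Band 4: 6124 × 0.95 = 5818
Band 5: 6790 × 0.932 = 6328
Band 6: 4197 × 0.946 = 3970
Band 7: 2877 × 0.925 + 5265 × 0.626 = 2661 + 3296 = 5957
Net migration: Band 1 + 270 → 1201; Band 2 − 210 → 1121; Band 3 + 130 → 2183; Band 4 − 240 → 5578; Band 5 − 90 → 6238; Band 6 + 370 → 4340; Band 7 − 190 → 5767
Population now: 0–14=1201, 15–29=1121, 30–44=2183, 45–59=5578, 60–74=6238, 75–89=4340, 90+=5767
Scenario A total after 2 periods: 26428
Scenario B projection —
Period 1:
Births: 7400 × 0.232 = 1717
Band 2: 2500 × 0.954 = 2385
Band 3: 6350 × 0.944 = 5994
Band 4: 7400 × 0.95 = 7030
Band 5: 4600 × 0.932 = 4287
Band 6: 2650 × 0.946 = 2507
Band 7: 1600 × 0.925 + 6350 × 0.626 = 1480 + 3975 = 5455
Net migration: Band 1 + 270 → 1987; Band 2 − 210 → 2175; Band 3 + 130 → 6124; Band 4 − 240 → 6790; Band 5 − 90 → 4197; Band 6 + 370 → 2877; Band 7 − 190 → 5265
Population now: 0–14=1987, 15–29=2175, 30–44=6124, 45–59=6790, 60–74=4197, 75–89=2877, 90+=5265
Period 2:
Births: 6124 × 0.232 = 1421
Band 2: 1987 × 0.954 = 1896
Band 3: 2175 × 0.944 = 2053
Band 4: 6124 × 0.95 = 5818
Band 5: 6790 × 0.932 = 6328
Band 6: 4197 × 0.946 = 3970
Band 7: 2877 × 0.925 + 5265 × 0.626 = 2661 + 3296 = 5957
Net migration: Band 1 + 270 → 1691; Band 2 − 210 → 1686; Band 3 + 130 → 2183; Band 4 − 240 → 5578; Band 5 − 90 → 6238; Band 6 + 370 → 4340; Band 7 − 190 → 5767
Population now: 0–14=1691, 15–29=1686, 30–44=2183, 45–59=5578, 60–74=6238, 75–89=4340, 90+=5767
Scenario B total after 2 periods: 27483
Difference B − A = 27483 − 26428 = 1055

1055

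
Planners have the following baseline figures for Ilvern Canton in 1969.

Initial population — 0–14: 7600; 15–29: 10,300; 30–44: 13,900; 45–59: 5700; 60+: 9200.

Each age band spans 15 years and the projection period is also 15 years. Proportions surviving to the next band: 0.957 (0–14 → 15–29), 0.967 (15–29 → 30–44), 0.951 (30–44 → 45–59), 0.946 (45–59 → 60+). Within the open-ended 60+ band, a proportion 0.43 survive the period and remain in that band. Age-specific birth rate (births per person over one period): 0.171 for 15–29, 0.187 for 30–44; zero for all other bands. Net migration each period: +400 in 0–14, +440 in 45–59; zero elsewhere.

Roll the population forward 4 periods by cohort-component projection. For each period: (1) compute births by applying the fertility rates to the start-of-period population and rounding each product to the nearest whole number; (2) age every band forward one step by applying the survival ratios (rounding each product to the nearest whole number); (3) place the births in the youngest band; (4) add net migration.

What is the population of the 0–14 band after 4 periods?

Call the groups 1 to 5, youngest first.
— Period 1 —
Births: 10300 × 0.171 = 1761 ; 13900 × 0.187 = 2599 — total 4360
Group 2: 7600 × 0.957 = 7273
Group 3: 10300 × 0.967 = 9960
Group 4: 13900 × 0.951 = 13219
Group 5: 5700 × 0.946 + 9200 × 0.43 = 5392 + 3956 = 9348
Net migration: Group 1 + 400 → 4760; Group 4 + 440 → 13659
Population now: 0–14=4760, 15–29=7273, 30–44=9960, 45–59=13659, 60+=9348
— Period 2 —
Births: 7273 × 0.171 = 1244 ; 9960 × 0.187 = 1863 — total 3107
Group 2: 4760 × 0.957 = 4555
Group 3: 7273 × 0.967 = 7033
Group 4: 9960 × 0.951 = 9472
Group 5: 13659 × 0.946 + 9348 × 0.43 = 12921 + 4020 = 16941
Net migration: Group 1 + 400 → 3507; Group 4 + 440 → 9912
Population now: 0–14=3507, 15–29=4555, 30–44=7033, 45–59=9912, 60+=16941
— Period 3 —
Births: 4555 × 0.171 = 779 ; 7033 × 0.187 = 1315 — total 2094
Group 2: 3507 × 0.957 = 3356
Group 3: 4555 × 0.967 = 4405
Group 4: 7033 × 0.951 = 6688
Group 5: 9912 × 0.946 + 16941 × 0.43 = 9377 + 7285 = 16662
Net migration: Group 1 + 400 → 2494; Group 4 + 440 → 7128
Population now: 0–14=2494, 15–29=3356, 30–44=4405, 45–59=7128, 60+=16662
— Period 4 —
Births: 3356 × 0.171 = 574 ; 4405 × 0.187 = 824 — total 1398
Group 2: 2494 × 0.957 = 2387
Group 3: 3356 × 0.967 = 3245
Group 4: 4405 × 0.951 = 4189
Group 5: 7128 × 0.946 + 16662 × 0.43 = 6743 + 7165 = 13908
Net migration: Group 1 + 400 → 1798; Group 4 + 440 → 4629
Population now: 0–14=1798, 15–29=2387, 30–44=3245, 45–59=4629, 60+=13908

1798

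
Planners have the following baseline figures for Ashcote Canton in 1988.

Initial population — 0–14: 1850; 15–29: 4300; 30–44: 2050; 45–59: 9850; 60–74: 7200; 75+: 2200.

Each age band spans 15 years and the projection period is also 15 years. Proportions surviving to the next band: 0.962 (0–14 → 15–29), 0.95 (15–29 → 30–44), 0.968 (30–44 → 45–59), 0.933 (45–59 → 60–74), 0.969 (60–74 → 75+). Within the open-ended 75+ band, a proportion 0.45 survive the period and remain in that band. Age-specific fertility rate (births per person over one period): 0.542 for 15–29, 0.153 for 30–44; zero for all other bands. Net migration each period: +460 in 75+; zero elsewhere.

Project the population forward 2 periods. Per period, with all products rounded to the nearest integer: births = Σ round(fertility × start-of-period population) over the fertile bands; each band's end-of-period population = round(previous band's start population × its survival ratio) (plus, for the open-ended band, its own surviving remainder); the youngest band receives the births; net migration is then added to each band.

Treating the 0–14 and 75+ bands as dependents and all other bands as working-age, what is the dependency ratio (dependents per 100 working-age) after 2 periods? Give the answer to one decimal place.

Numbering the bands 1..6 from youngest to oldest:
[period 1]
Births: 4300 × 0.542 = 2331  |  2050 × 0.153 = 314 ⇒ total 2645
Band 2: 1850 × 0.962 = 1780
Band 3: 4300 × 0.95 = 4085
Band 4: 2050 × 0.968 = 1984
Band 5: 9850 × 0.933 = 9190
Band 6: 7200 × 0.969 + 2200 × 0.45 = 6977 + 990 = 7967
Net migration: Band 6 + 460 → 8427
Population now: 0–14=2645, 15–29=1780, 30–44=4085, 45–59=1984, 60–74=9190, 75+=8427
[period 2]
Births: 1780 × 0.542 = 965  |  4085 × 0.153 = 625 ⇒ total 1590
Band 2: 2645 × 0.962 = 2544
Band 3: 1780 × 0.95 = 1691
Band 4: 4085 × 0.968 = 3954
Band 5: 1984 × 0.933 = 1851
Band 6: 9190 × 0.969 + 8427 × 0.45 = 8905 + 3792 = 12697
Net migration: Band 6 + 460 → 13157
Population now: 0–14=1590, 15–29=2544, 30–44=1691, 45–59=3954, 60–74=1851, 75+=13157
Dependents (band 0–14 + band 75+) = 1590 + 13157 = 14747; working-age = 10040; ratio = 14747/10040 × 100 = 146.9

146.9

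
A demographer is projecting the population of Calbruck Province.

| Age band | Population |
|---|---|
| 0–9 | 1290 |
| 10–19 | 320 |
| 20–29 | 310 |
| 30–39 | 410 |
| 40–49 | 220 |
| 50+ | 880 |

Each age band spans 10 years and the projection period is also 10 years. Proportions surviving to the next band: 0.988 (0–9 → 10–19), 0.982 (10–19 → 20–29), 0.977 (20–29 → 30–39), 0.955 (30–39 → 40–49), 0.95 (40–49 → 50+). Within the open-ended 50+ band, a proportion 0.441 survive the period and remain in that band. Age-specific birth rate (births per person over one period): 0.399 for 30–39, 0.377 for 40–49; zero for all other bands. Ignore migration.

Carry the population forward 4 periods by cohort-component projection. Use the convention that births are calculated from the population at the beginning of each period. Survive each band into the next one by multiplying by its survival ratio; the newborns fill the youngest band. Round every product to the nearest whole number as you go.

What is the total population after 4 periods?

Period 1.
Births: 410 × 0.399 = 164, 220 × 0.377 = 83 → total 247
10–19: 1290 × 0.988 = 1275
20–29: 320 × 0.982 = 314
30–39: 310 × 0.977 = 303
40–49: 410 × 0.955 = 392
50+: 220 × 0.95 + 880 × 0.441 = 209 + 388 = 597
→ [247, 1275, 314, 303, 392, 597]
Period 2.
Births: 303 × 0.399 = 121, 392 × 0.377 = 148 → total 269
10–19: 247 × 0.988 = 244
20–29: 1275 × 0.982 = 1252
30–39: 314 × 0.977 = 307
40–49: 303 × 0.955 = 289
50+: 392 × 0.95 + 597 × 0.441 = 372 + 263 = 635
→ [269, 244, 1252, 307, 289, 635]
Period 3.
Births: 307 × 0.399 = 122, 289 × 0.377 = 109 → total 231
10–19: 269 × 0.988 = 266
20–29: 244 × 0.982 = 240
30–39: 1252 × 0.977 = 1223
40–49: 307 × 0.955 = 293
50+: 289 × 0.95 + 635 × 0.441 = 275 + 280 = 555
→ [231, 266, 240, 1223, 293, 555]
Period 4.
Births: 1223 × 0.399 = 488, 293 × 0.377 = 110 → total 598
10–19: 231 × 0.988 = 228
20–29: 266 × 0.982 = 261
30–39: 240 × 0.977 = 234
40–49: 1223 × 0.955 = 1168
50+: 293 × 0.95 + 555 × 0.441 = 278 + 245 = 523
→ [598, 228, 261, 234, 1168, 523]
Total after period 4: 598 + 228 + 261 + 234 + 1168 + 523 = 3012

3012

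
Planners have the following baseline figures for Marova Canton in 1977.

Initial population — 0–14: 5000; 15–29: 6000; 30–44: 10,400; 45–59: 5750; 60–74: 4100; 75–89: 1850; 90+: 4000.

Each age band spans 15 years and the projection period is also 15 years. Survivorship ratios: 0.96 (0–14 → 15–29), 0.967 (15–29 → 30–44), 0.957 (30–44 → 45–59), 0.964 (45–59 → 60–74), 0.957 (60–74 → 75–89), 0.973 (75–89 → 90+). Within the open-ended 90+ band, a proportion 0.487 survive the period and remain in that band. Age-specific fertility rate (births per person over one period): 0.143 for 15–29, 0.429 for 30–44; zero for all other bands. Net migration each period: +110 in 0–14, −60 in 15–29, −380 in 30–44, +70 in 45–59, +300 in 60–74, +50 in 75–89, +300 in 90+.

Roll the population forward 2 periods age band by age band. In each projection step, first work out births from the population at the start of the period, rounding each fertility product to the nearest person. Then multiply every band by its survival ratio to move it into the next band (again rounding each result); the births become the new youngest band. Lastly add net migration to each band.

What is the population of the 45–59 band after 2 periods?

5259

Call the bands 1 to 7, youngest first.
After projecting period 1:
Births: 6000 × 0.143 = 858  |  10400 × 0.429 = 4462 — total 5320
Band 2: 5000 × 0.96 = 4800
Band 3: 6000 × 0.967 = 5802
Band 4: 10400 × 0.957 = 9953
Band 5: 5750 × 0.964 = 5543
Band 6: 4100 × 0.957 = 3924
Band 7: 1850 × 0.973 + 4000 × 0.487 = 1800 + 1948 = 3748
Net migration: Band 1 + 110 → 5430; Band 2 − 60 → 4740; Band 3 − 380 → 5422; Band 4 + 70 → 10023; Band 5 + 300 → 5843; Band 6 + 50 → 3974; Band 7 + 300 → 4048
→ [5430, 4740, 5422, 10023, 5843, 3974, 4048]
After projecting period 2:
Births: 4740 × 0.143 = 678  |  5422 × 0.429 = 2326 — total 3004
Band 2: 5430 × 0.96 = 5213
Band 3: 4740 × 0.967 = 4584
Band 4: 5422 × 0.957 = 5189
Band 5: 10023 × 0.964 = 9662
Band 6: 5843 × 0.957 = 5592
Band 7: 3974 × 0.973 + 4048 × 0.487 = 3867 + 1971 = 5838
Net migration: Band 1 + 110 → 3114; Band 2 − 60 → 5153; Band 3 − 380 → 4204; Band 4 + 70 → 5259; Band 5 + 300 → 9962; Band 6 + 50 → 5642; Band 7 + 300 → 6138
→ [3114, 5153, 4204, 5259, 9962, 5642, 6138]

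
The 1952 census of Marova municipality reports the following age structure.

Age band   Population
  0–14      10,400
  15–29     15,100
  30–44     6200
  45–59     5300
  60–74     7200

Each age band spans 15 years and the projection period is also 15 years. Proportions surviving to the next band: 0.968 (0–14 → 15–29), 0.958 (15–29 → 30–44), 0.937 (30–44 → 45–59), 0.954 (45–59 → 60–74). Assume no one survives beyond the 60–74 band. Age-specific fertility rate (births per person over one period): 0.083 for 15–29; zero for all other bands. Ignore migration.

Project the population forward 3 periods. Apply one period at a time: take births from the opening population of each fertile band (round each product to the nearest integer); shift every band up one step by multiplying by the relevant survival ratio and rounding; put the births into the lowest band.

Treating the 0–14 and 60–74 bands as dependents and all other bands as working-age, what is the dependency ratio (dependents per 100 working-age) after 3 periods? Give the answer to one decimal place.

Period 1.
Births: 15100 × 0.083 = 1253
15–29: 10400 × 0.968 = 10067
30–44: 15100 × 0.958 = 14466
45–59: 6200 × 0.937 = 5809
60–74: 5300 × 0.954 = 5056
Giving 1253 / 10067 / 14466 / 5809 / 5056.
Period 2.
Births: 10067 × 0.083 = 836
15–29: 1253 × 0.968 = 1213
30–44: 10067 × 0.958 = 9644
45–59: 14466 × 0.937 = 13555
60–74: 5809 × 0.954 = 5542
Giving 836 / 1213 / 9644 / 13555 / 5542.
Period 3.
Births: 1213 × 0.083 = 101
15–29: 836 × 0.968 = 809
30–44: 1213 × 0.958 = 1162
45–59: 9644 × 0.937 = 9036
60–74: 13555 × 0.954 = 12931
Giving 101 / 809 / 1162 / 9036 / 12931.
Dependents (band 0–14 + band 60–74) = 101 + 12931 = 13032; working-age = 11007; ratio = 13032/11007 × 100 = 118.4

118.4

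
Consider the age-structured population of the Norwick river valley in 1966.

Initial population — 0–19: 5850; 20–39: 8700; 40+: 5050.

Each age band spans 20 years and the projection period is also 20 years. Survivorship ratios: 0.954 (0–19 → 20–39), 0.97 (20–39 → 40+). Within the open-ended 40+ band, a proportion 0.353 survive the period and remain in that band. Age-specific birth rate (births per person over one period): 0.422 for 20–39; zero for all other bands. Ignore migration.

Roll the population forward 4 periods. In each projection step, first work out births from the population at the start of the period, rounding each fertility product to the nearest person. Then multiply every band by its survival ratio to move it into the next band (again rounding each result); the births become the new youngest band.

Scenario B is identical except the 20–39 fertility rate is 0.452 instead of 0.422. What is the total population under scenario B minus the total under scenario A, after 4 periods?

588

Call the groups 1 to 3, youngest first.
Period 1:
Births: 8700 × 0.422 = 3671
Group 2: 5850 × 0.954 = 5581
Group 3: 8700 × 0.97 + 5050 × 0.353 = 8439 + 1783 = 10222
Giving 3671 / 5581 / 10222.
Period 2:
Births: 5581 × 0.422 = 2355
Group 2: 3671 × 0.954 = 3502
Group 3: 5581 × 0.97 + 10222 × 0.353 = 5414 + 3608 = 9022
Giving 2355 / 3502 / 9022.
Period 3:
Births: 3502 × 0.422 = 1478
Group 2: 2355 × 0.954 = 2247
Group 3: 3502 × 0.97 + 9022 × 0.353 = 3397 + 3185 = 6582
Giving 1478 / 2247 / 6582.
Period 4:
Births: 2247 × 0.422 = 948
Group 2: 1478 × 0.954 = 1410
Group 3: 2247 × 0.97 + 6582 × 0.353 = 2180 + 2323 = 4503
Giving 948 / 1410 / 4503.
Scenario A total after 4 periods: 6861
Scenario B projection —
Period 1:
Births: 8700 × 0.452 = 3932
Group 2: 5850 × 0.954 = 5581
Group 3: 8700 × 0.97 + 5050 × 0.353 = 8439 + 1783 = 10222
Giving 3932 / 5581 / 10222.
Period 2:
Births: 5581 × 0.452 = 2523
Group 2: 3932 × 0.954 = 3751
Group 3: 5581 × 0.97 + 10222 × 0.353 = 5414 + 3608 = 9022
Giving 2523 / 3751 / 9022.
Period 3:
Births: 3751 × 0.452 = 1695
Group 2: 2523 × 0.954 = 2407
Group 3: 3751 × 0.97 + 9022 × 0.353 = 3638 + 3185 = 6823
Giving 1695 / 2407 / 6823.
Period 4:
Births: 2407 × 0.452 = 1088
Group 2: 1695 × 0.954 = 1617
Group 3: 2407 × 0.97 + 6823 × 0.353 = 2335 + 2409 = 4744
Giving 1088 / 1617 / 4744.
Scenario B total after 4 periods: 7449
Difference B − A = 7449 − 6861 = 588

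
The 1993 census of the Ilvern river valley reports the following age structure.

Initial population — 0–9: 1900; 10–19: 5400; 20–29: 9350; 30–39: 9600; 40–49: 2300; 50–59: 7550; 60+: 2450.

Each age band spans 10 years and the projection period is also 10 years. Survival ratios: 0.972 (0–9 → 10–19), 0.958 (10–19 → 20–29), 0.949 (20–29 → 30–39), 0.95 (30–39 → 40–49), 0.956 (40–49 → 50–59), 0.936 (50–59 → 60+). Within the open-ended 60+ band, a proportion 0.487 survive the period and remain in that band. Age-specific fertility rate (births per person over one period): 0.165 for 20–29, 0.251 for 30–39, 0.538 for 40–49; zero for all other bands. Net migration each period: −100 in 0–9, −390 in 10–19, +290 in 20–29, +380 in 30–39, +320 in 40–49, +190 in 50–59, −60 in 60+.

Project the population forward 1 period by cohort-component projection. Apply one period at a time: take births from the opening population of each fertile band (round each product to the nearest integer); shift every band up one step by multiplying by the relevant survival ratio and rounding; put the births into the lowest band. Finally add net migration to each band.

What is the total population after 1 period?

Numbering the groups 1..7 from youngest to oldest:
[period 1]
Births: 9350 × 0.165 = 1543 ; 9600 × 0.251 = 2410 ; 2300 × 0.538 = 1237 → total 5190
Group 2: 1900 × 0.972 = 1847
Group 3: 5400 × 0.958 = 5173
Group 4: 9350 × 0.949 = 8873
Group 5: 9600 × 0.95 = 9120
Group 6: 2300 × 0.956 = 2199
Group 7: 7550 × 0.936 + 2450 × 0.487 = 7067 + 1193 = 8260
Net migration: Group 1 − 100 → 5090; Group 2 − 390 → 1457; Group 3 + 290 → 5463; Group 4 + 380 → 9253; Group 5 + 320 → 9440; Group 6 + 190 → 2389; Group 7 − 60 → 8200
Giving 5090 / 1457 / 5463 / 9253 / 9440 / 2389 / 8200.
Total after period 1: 5090 + 1457 + 5463 + 9253 + 9440 + 2389 + 8200 = 41292

41292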